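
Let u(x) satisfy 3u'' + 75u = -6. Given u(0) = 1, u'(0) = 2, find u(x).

u = -2/25 + 2*sin(5*x)/5 + 27*cos(5*x)/25

Divide through by 3: u'' + 25u = -2.
Characteristic equation r² + 25 = 0 has discriminant (0)² - 4·(25) = -100 < 0, so r = ± 5i.
Hence u_h = C1*cos(5*x) + C2*sin(5*x).
For the particular solution try u_p = A0. Substituting and matching coefficients of each power of x gives A0 = -2/25, so u_p = -2/25.
General solution: u = -2/25 + C1*cos(5*x) + C2*sin(5*x).
Apply the initial conditions: u(0) = -2/25 + C1 = 1 and u'(0) = 5*C2 = 2. Solving gives C1 = 27/25, C2 = 2/5.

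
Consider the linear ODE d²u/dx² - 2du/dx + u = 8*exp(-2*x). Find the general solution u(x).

u = 8*exp(-2*x)/9 + C1*exp(x) + C2*x*exp(x)

Characteristic equation r² - 2r + 1 = 0 has discriminant (-2)² - 4·(1) = 0, so r = 1 is a repeated root.
Hence u_h = (C1 + C2*x)*exp(x).
Try u_p = A*exp(-2*x). Substituting into the equation and dividing by exp(-2*x) gives A = 8/9, so u_p = 8*exp(-2*x)/9.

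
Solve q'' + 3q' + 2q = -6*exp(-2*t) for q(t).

Characteristic equation r² + 3r + 2 = 0 factors as (r + 2)(r + 1) = 0, so r = -2, -1.
Hence q_h = C1*exp(-2*t) + C2*exp(-t).
Since exp(-2*t) solves the homogeneous equation (r = -2 is a root of multiplicity 1), multiply the trial by t. Try q_p = A*t*exp(-2*t). Substituting into the equation and dividing by exp(-2*t) gives A = 6, so q_p = 6*t*exp(-2*t).

q = C1*exp(-2*t) + C2*exp(-t) + 6*t*exp(-2*t)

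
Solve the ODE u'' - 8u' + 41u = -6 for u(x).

Characteristic equation r² - 8r + 41 = 0 has discriminant (-8)² - 4·(41) = -100 < 0, so r = 4 ± 5i.
Hence u_h = C1*cos(5*x)*exp(4*x) + C2*exp(4*x)*sin(5*x).
For the particular solution try u_p = A0. Substituting and matching coefficients of each power of x gives A0 = -6/41, so u_p = -6/41.

u = -6/41 + C1*cos(5*x)*exp(4*x) + C2*exp(4*x)*sin(5*x)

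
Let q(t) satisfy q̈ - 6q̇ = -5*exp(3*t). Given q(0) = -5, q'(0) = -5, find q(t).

q = -40/9 - 10*exp(6*t)/9 + 5*exp(3*t)/9

Characteristic equation r² - 6r = 0 factors as (r - 6)r = 0, so r = 6, 0.
Hence q_h = C1*exp(6*t) + C2.
Try q_p = A*exp(3*t). Substituting into the equation and dividing by exp(3*t) gives A = 5/9, so q_p = 5*exp(3*t)/9.
General solution: q = C2 + 5*exp(3*t)/9 + C1*exp(6*t).
Apply the initial conditions: q(0) = 5/9 + C1 + C2 = -5 and q'(0) = 5/3 + 6*C1 = -5. Solving gives C1 = -10/9, C2 = -40/9.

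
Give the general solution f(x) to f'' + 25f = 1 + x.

Characteristic equation r² + 25 = 0 has discriminant (0)² - 4·(25) = -100 < 0, so r = ± 5i.
Hence f_h = C1*cos(5*x) + C2*sin(5*x).
For the particular solution try f_p = A0 + A1*x. Substituting and matching coefficients of each power of x gives A0 = 1/25, A1 = 1/25, so f_p = 1/25 + x/25.

f = 1/25 + x/25 + C1*cos(5*x) + C2*sin(5*x)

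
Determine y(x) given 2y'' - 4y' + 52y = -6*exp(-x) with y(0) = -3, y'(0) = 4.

y = -3*exp(-x)/29 - 84*cos(5*x)*exp(x)/29 + 197*exp(x)*sin(5*x)/145

Divide through by 2: y'' - 2y' + 26y = -3*exp(-x).
Characteristic equation r² - 2r + 26 = 0 has discriminant (-2)² - 4·(26) = -100 < 0, so r = 1 ± 5i.
Hence y_h = C1*cos(5*x)*exp(x) + C2*exp(x)*sin(5*x).
Try y_p = A*exp(-x). Substituting into the equation and dividing by exp(-x) gives A = -3/29, so y_p = -3*exp(-x)/29.
General solution: y = -3*exp(-x)/29 + C1*cos(5*x)*exp(x) + C2*exp(x)*sin(5*x).
Apply the initial conditions: y(0) = -3/29 + C1 = -3 and y'(0) = 3/29 + C1 + 5*C2 = 4. Solving gives C1 = -84/29, C2 = 197/145.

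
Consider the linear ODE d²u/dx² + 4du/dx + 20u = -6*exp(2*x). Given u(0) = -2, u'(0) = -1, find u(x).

u = -3*exp(2*x)/16 - 29*cos(4*x)*exp(-2*x)/16 - 17*exp(-2*x)*sin(4*x)/16

Characteristic equation r² + 4r + 20 = 0 has discriminant (4)² - 4·(20) = -64 < 0, so r = -2 ± 4i.
Hence u_h = C1*cos(4*x)*exp(-2*x) + C2*exp(-2*x)*sin(4*x).
Try u_p = A*exp(2*x). Substituting into the equation and dividing by exp(2*x) gives A = -3/16, so u_p = -3*exp(2*x)/16.
General solution: u = -3*exp(2*x)/16 + C1*cos(4*x)*exp(-2*x) + C2*exp(-2*x)*sin(4*x).
Apply the initial conditions: u(0) = -3/16 + C1 = -2 and u'(0) = -3/8 - 2*C1 + 4*C2 = -1. Solving gives C1 = -29/16, C2 = -17/16.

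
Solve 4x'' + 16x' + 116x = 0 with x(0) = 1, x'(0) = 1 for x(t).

x = cos(5*t)*exp(-2*t) + 3*exp(-2*t)*sin(5*t)/5

Divide through by 4: x'' + 4x' + 29x = 0.
Characteristic equation r² + 4r + 29 = 0 has discriminant (4)² - 4·(29) = -100 < 0, so r = -2 ± 5i.
Hence x_h = C1*cos(5*t)*exp(-2*t) + C2*exp(-2*t)*sin(5*t).
Apply the initial conditions: x(0) = C1 = 1 and x'(0) = -2*C1 + 5*C2 = 1. Solving gives C1 = 1, C2 = 3/5.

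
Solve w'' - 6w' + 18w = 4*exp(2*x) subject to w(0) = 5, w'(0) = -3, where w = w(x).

w = 2*exp(2*x)/5 - 88*exp(3*x)*sin(3*x)/15 + 23*cos(3*x)*exp(3*x)/5

Characteristic equation r² - 6r + 18 = 0 has discriminant (-6)² - 4·(18) = -36 < 0, so r = 3 ± 3i.
Hence w_h = C1*cos(3*x)*exp(3*x) + C2*exp(3*x)*sin(3*x).
Try w_p = A*exp(2*x). Substituting into the equation and dividing by exp(2*x) gives A = 2/5, so w_p = 2*exp(2*x)/5.
General solution: w = 2*exp(2*x)/5 + C1*cos(3*x)*exp(3*x) + C2*exp(3*x)*sin(3*x).
Apply the initial conditions: w(0) = 2/5 + C1 = 5 and w'(0) = 4/5 + 3*C1 + 3*C2 = -3. Solving gives C1 = 23/5, C2 = -88/15.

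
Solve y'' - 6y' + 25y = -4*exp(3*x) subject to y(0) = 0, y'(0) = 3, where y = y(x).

Characteristic equation r² - 6r + 25 = 0 has discriminant (-6)² - 4·(25) = -64 < 0, so r = 3 ± 4i.
Hence y_h = C1*cos(4*x)*exp(3*x) + C2*exp(3*x)*sin(4*x).
Try y_p = A*exp(3*x). Substituting into the equation and dividing by exp(3*x) gives A = -1/4, so y_p = -exp(3*x)/4.
General solution: y = -exp(3*x)/4 + C1*cos(4*x)*exp(3*x) + C2*exp(3*x)*sin(4*x).
Apply the initial conditions: y(0) = -1/4 + C1 = 0 and y'(0) = -3/4 + 3*C1 + 4*C2 = 3. Solving gives C1 = 1/4, C2 = 3/4.

y = -exp(3*x)/4 + cos(4*x)*exp(3*x)/4 + 3*exp(3*x)*sin(4*x)/4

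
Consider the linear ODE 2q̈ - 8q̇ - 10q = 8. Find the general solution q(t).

q = -4/5 + C1*exp(-t) + C2*exp(5*t)

Divide through by 2: q'' - 4q' - 5q = 4.
Characteristic equation r² - 4r - 5 = 0 factors as (r + 1)(r - 5) = 0, so r = -1, 5.
Hence q_h = C1*exp(-t) + C2*exp(5*t).
For the particular solution try q_p = A0. Substituting and matching coefficients of each power of t gives A0 = -4/5, so q_p = -4/5.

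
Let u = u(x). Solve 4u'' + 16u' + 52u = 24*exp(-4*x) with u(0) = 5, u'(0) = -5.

Divide through by 4: u'' + 4u' + 13u = 6*exp(-4*x).
Characteristic equation r² + 4r + 13 = 0 has discriminant (4)² - 4·(13) = -36 < 0, so r = -2 ± 3i.
Hence u_h = C1*cos(3*x)*exp(-2*x) + C2*exp(-2*x)*sin(3*x).
Try u_p = A*exp(-4*x). Substituting into the equation and dividing by exp(-4*x) gives A = 6/13, so u_p = 6*exp(-4*x)/13.
General solution: u = 6*exp(-4*x)/13 + C1*cos(3*x)*exp(-2*x) + C2*exp(-2*x)*sin(3*x).
Apply the initial conditions: u(0) = 6/13 + C1 = 5 and u'(0) = -24/13 - 2*C1 + 3*C2 = -5. Solving gives C1 = 59/13, C2 = 77/39.

u = 6*exp(-4*x)/13 + 59*cos(3*x)*exp(-2*x)/13 + 77*exp(-2*x)*sin(3*x)/39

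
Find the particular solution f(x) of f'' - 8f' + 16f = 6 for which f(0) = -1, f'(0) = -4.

Characteristic equation r² - 8r + 16 = 0 has discriminant (-8)² - 4·(16) = 0, so r = 4 is a repeated root.
Hence f_h = (C1 + C2*x)*exp(4*x).
For the particular solution try f_p = A0. Substituting and matching coefficients of each power of x gives A0 = 3/8, so f_p = 3/8.
General solution: f = 3/8 + C1*exp(4*x) + C2*x*exp(4*x).
Apply the initial conditions: f(0) = 3/8 + C1 = -1 and f'(0) = C2 + 4*C1 = -4. Solving gives C1 = -11/8, C2 = 3/2.

f = 3/8 - 11*exp(4*x)/8 + 3*x*exp(4*x)/2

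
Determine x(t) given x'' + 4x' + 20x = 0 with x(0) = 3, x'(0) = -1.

Characteristic equation r² + 4r + 20 = 0 has discriminant (4)² - 4·(20) = -64 < 0, so r = -2 ± 4i.
Hence x_h = C1*cos(4*t)*exp(-2*t) + C2*exp(-2*t)*sin(4*t).
Apply the initial conditions: x(0) = C1 = 3 and x'(0) = -2*C1 + 4*C2 = -1. Solving gives C1 = 3, C2 = 5/4.

x = 3*cos(4*t)*exp(-2*t) + 5*exp(-2*t)*sin(4*t)/4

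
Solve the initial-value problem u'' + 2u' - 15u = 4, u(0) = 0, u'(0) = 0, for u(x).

Characteristic equation r² + 2r - 15 = 0 factors as (r - 3)(r + 5) = 0, so r = 3, -5.
Hence u_h = C1*exp(3*x) + C2*exp(-5*x).
For the particular solution try u_p = A0. Substituting and matching coefficients of each power of x gives A0 = -4/15, so u_p = -4/15.
General solution: u = -4/15 + C1*exp(3*x) + C2*exp(-5*x).
Apply the initial conditions: u(0) = -4/15 + C1 + C2 = 0 and u'(0) = -5*C2 + 3*C1 = 0. Solving gives C1 = 1/6, C2 = 1/10.

u = -4/15 + exp(3*x)/6 + exp(-5*x)/10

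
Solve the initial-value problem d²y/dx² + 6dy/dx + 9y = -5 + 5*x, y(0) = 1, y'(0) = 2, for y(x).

y = -25/27 + 5*x/9 + 52*exp(-3*x)/27 + 65*x*exp(-3*x)/9

Characteristic equation r² + 6r + 9 = 0 has discriminant (6)² - 4·(9) = 0, so r = -3 is a repeated root.
Hence y_h = (C1 + C2*x)*exp(-3*x).
For the particular solution try y_p = A0 + A1*x. Substituting and matching coefficients of each power of x gives A0 = -25/27, A1 = 5/9, so y_p = -25/27 + 5*x/9.
General solution: y = -25/27 + 5*x/9 + C1*exp(-3*x) + C2*x*exp(-3*x).
Apply the initial conditions: y(0) = -25/27 + C1 = 1 and y'(0) = 5/9 + C2 - 3*C1 = 2. Solving gives C1 = 52/27, C2 = 65/9.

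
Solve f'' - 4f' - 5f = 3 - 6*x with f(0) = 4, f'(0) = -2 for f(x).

Characteristic equation r² - 4r - 5 = 0 factors as (r + 1)(r - 5) = 0, so r = -1, 5.
Hence f_h = C1*exp(-x) + C2*exp(5*x).
For the particular solution try f_p = A0 + A1*x. Substituting and matching coefficients of each power of x gives A0 = -39/25, A1 = 6/5, so f_p = -39/25 + 6*x/5.
General solution: f = -39/25 + 6*x/5 + C1*exp(-x) + C2*exp(5*x).
Apply the initial conditions: f(0) = -39/25 + C1 + C2 = 4 and f'(0) = 6/5 - C1 + 5*C2 = -2. Solving gives C1 = 31/6, C2 = 59/150.

f = -39/25 + 6*x/5 + 31*exp(-x)/6 + 59*exp(5*x)/150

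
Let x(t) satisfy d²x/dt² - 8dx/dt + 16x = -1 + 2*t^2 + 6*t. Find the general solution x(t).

x = 11/64 + t/2 + t**2/8 + C1*exp(4*t) + C2*t*exp(4*t)

Characteristic equation r² - 8r + 16 = 0 has discriminant (-8)² - 4·(16) = 0, so r = 4 is a repeated root.
Hence x_h = (C1 + C2*t)*exp(4*t).
For the particular solution try x_p = A0 + A1*t + A2*t^2. Substituting and matching coefficients of each power of t gives A0 = 11/64, A1 = 1/2, A2 = 1/8, so x_p = 11/64 + t/2 + t^2/8.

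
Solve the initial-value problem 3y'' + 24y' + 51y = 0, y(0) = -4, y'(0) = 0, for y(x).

Divide through by 3: y'' + 8y' + 17y = 0.
Characteristic equation r² + 8r + 17 = 0 has discriminant (8)² - 4·(17) = -4 < 0, so r = -4 ± i.
Hence y_h = C1*cos(x)*exp(-4*x) + C2*exp(-4*x)*sin(x).
Apply the initial conditions: y(0) = C1 = -4 and y'(0) = C2 - 4*C1 = 0. Solving gives C1 = -4, C2 = -16.

y = -16*exp(-4*x)*sin(x) - 4*cos(x)*exp(-4*x)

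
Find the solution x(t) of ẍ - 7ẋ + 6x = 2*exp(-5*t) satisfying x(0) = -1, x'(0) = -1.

x = -16*exp(t)/15 + exp(-5*t)/33 + 2*exp(6*t)/55

Characteristic equation r² - 7r + 6 = 0 factors as (r - 6)(r - 1) = 0, so r = 6, 1.
Hence x_h = C1*exp(6*t) + C2*exp(t).
Try x_p = A*exp(-5*t). Substituting into the equation and dividing by exp(-5*t) gives A = 1/33, so x_p = exp(-5*t)/33.
General solution: x = exp(-5*t)/33 + C1*exp(6*t) + C2*exp(t).
Apply the initial conditions: x(0) = 1/33 + C1 + C2 = -1 and x'(0) = -5/33 + C2 + 6*C1 = -1. Solving gives C1 = 2/55, C2 = -16/15.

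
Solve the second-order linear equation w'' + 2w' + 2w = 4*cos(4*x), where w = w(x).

Characteristic equation r² + 2r + 2 = 0 has discriminant (2)² - 4·(2) = -4 < 0, so r = -1 ± i.
Hence w_h = C1*cos(x)*exp(-x) + C2*exp(-x)*sin(x).
Try w_p = A*cos(4*x) + B*sin(4*x). Substituting and equating the coefficients of cos(4x) and sin(4x) gives A = -14/65, B = 8/65, so w_p = -14*cos(4*x)/65 + 8*sin(4*x)/65.

w = -14*cos(4*x)/65 + 8*sin(4*x)/65 + C1*cos(x)*exp(-x) + C2*exp(-x)*sin(x)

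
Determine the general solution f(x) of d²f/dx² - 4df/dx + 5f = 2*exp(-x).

f = exp(-x)/5 + C1*cos(x)*exp(2*x) + C2*exp(2*x)*sin(x)

Characteristic equation r² - 4r + 5 = 0 has discriminant (-4)² - 4·(5) = -4 < 0, so r = 2 ± i.
Hence f_h = C1*cos(x)*exp(2*x) + C2*exp(2*x)*sin(x).
Try f_p = A*exp(-x). Substituting into the equation and dividing by exp(-x) gives A = 1/5, so f_p = exp(-x)/5.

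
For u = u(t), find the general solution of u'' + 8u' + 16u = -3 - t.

Characteristic equation r² + 8r + 16 = 0 has discriminant (8)² - 4·(16) = 0, so r = -4 is a repeated root.
Hence u_h = (C1 + C2*t)*exp(-4*t).
For the particular solution try u_p = A0 + A1*t. Substituting and matching coefficients of each power of t gives A0 = -5/32, A1 = -1/16, so u_p = -5/32 - t/16.

u = -5/32 - t/16 + C1*exp(-4*t) + C2*t*exp(-4*t)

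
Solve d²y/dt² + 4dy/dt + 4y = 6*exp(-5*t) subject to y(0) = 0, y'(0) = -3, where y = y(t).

Characteristic equation r² + 4r + 4 = 0 has discriminant (4)² - 4·(4) = 0, so r = -2 is a repeated root.
Hence y_h = (C1 + C2*t)*exp(-2*t).
Try y_p = A*exp(-5*t). Substituting into the equation and dividing by exp(-5*t) gives A = 2/3, so y_p = 2*exp(-5*t)/3.
General solution: y = 2*exp(-5*t)/3 + C1*exp(-2*t) + C2*t*exp(-2*t).
Apply the initial conditions: y(0) = 2/3 + C1 = 0 and y'(0) = -10/3 + C2 - 2*C1 = -3. Solving gives C1 = -2/3, C2 = -1.

y = -2*exp(-2*t)/3 + 2*exp(-5*t)/3 - t*exp(-2*t)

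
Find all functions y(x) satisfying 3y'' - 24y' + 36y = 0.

Divide through by 3: y'' - 8y' + 12y = 0.
Characteristic equation r² - 8r + 12 = 0 factors as (r - 6)(r - 2) = 0, so r = 6, 2.
Hence y_h = C1*exp(6*x) + C2*exp(2*x).

y = C1*exp(6*x) + C2*exp(2*x)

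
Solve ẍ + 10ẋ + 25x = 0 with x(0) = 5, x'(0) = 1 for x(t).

Characteristic equation r² + 10r + 25 = 0 has discriminant (10)² - 4·(25) = 0, so r = -5 is a repeated root.
Hence x_h = (C1 + C2*t)*exp(-5*t).
Apply the initial conditions: x(0) = C1 = 5 and x'(0) = C2 - 5*C1 = 1. Solving gives C1 = 5, C2 = 26.

x = 5*exp(-5*t) + 26*t*exp(-5*t)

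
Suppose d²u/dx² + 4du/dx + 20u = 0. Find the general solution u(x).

Characteristic equation r² + 4r + 20 = 0 has discriminant (4)² - 4·(20) = -64 < 0, so r = -2 ± 4i.
Hence u_h = C1*cos(4*x)*exp(-2*x) + C2*exp(-2*x)*sin(4*x).

u = C1*cos(4*x)*exp(-2*x) + C2*exp(-2*x)*sin(4*x)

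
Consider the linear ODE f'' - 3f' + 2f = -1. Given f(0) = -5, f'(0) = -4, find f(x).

f = -1/2 + exp(2*x)/2 - 5*exp(x)

Characteristic equation r² - 3r + 2 = 0 factors as (r - 1)(r - 2) = 0, so r = 1, 2.
Hence f_h = C1*exp(x) + C2*exp(2*x).
For the particular solution try f_p = A0. Substituting and matching coefficients of each power of x gives A0 = -1/2, so f_p = -1/2.
General solution: f = -1/2 + C1*exp(x) + C2*exp(2*x).
Apply the initial conditions: f(0) = -1/2 + C1 + C2 = -5 and f'(0) = C1 + 2*C2 = -4. Solving gives C1 = -5, C2 = 1/2.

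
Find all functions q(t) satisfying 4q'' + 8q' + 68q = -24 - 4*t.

q = -100/289 - t/17 + C1*cos(4*t)*exp(-t) + C2*exp(-t)*sin(4*t)

Divide through by 4: q'' + 2q' + 17q = -6 - t.
Characteristic equation r² + 2r + 17 = 0 has discriminant (2)² - 4·(17) = -64 < 0, so r = -1 ± 4i.
Hence q_h = C1*cos(4*t)*exp(-t) + C2*exp(-t)*sin(4*t).
For the particular solution try q_p = A0 + A1*t. Substituting and matching coefficients of each power of t gives A0 = -100/289, A1 = -1/17, so q_p = -100/289 - t/17.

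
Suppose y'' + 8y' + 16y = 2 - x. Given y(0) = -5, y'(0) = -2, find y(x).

Characteristic equation r² + 8r + 16 = 0 has discriminant (8)² - 4·(16) = 0, so r = -4 is a repeated root.
Hence y_h = (C1 + C2*x)*exp(-4*x).
For the particular solution try y_p = A0 + A1*x. Substituting and matching coefficients of each power of x gives A0 = 5/32, A1 = -1/16, so y_p = 5/32 - x/16.
General solution: y = 5/32 - x/16 + C1*exp(-4*x) + C2*x*exp(-4*x).
Apply the initial conditions: y(0) = 5/32 + C1 = -5 and y'(0) = -1/16 + C2 - 4*C1 = -2. Solving gives C1 = -165/32, C2 = -361/16.

y = 5/32 - 165*exp(-4*x)/32 - x/16 - 361*x*exp(-4*x)/16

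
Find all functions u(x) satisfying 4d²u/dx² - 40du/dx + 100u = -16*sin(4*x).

Divide through by 4: u'' - 10u' + 25u = -4*sin(4*x).
Characteristic equation r² - 10r + 25 = 0 has discriminant (-10)² - 4·(25) = 0, so r = 5 is a repeated root.
Hence u_h = (C1 + C2*x)*exp(5*x).
Try u_p = A*cos(4*x) + B*sin(4*x). Substituting and equating the coefficients of cos(4x) and sin(4x) gives A = -160/1681, B = -36/1681, so u_p = -160*cos(4*x)/1681 - 36*sin(4*x)/1681.

u = -160*cos(4*x)/1681 - 36*sin(4*x)/1681 + C1*exp(5*x) + C2*x*exp(5*x)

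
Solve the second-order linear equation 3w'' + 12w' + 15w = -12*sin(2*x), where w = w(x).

w = -4*sin(2*x)/65 + 32*cos(2*x)/65 + C1*cos(x)*exp(-2*x) + C2*exp(-2*x)*sin(x)

Divide through by 3: w'' + 4w' + 5w = -4*sin(2*x).
Characteristic equation r² + 4r + 5 = 0 has discriminant (4)² - 4·(5) = -4 < 0, so r = -2 ± i.
Hence w_h = C1*cos(x)*exp(-2*x) + C2*exp(-2*x)*sin(x).
Try w_p = A*cos(2*x) + B*sin(2*x). Substituting and equating the coefficients of cos(2x) and sin(2x) gives A = 32/65, B = -4/65, so w_p = -4*sin(2*x)/65 + 32*cos(2*x)/65.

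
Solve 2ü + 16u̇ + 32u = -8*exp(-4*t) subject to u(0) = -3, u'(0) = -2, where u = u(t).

Divide through by 2: u'' + 8u' + 16u = -4*exp(-4*t).
Characteristic equation r² + 8r + 16 = 0 has discriminant (8)² - 4·(16) = 0, so r = -4 is a repeated root.
Hence u_h = (C1 + C2*t)*exp(-4*t).
Since exp(-4*t) solves the homogeneous equation (r = -4 is a root of multiplicity 2), multiply the trial by t^2. Try u_p = A*t^2*exp(-4*t). Substituting into the equation and dividing by exp(-4*t) gives A = -2, so u_p = -2*t^2*exp(-4*t).
General solution: u = C1*exp(-4*t) - 2*t^2*exp(-4*t) + C2*t*exp(-4*t).
Apply the initial conditions: u(0) = C1 = -3 and u'(0) = C2 - 4*C1 = -2. Solving gives C1 = -3, C2 = -14.

u = -3*exp(-4*t) - 14*t*exp(-4*t) - 2*t**2*exp(-4*t)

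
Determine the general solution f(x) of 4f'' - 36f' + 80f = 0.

Divide through by 4: f'' - 9f' + 20f = 0.
Characteristic equation r² - 9r + 20 = 0 factors as (r - 4)(r - 5) = 0, so r = 4, 5.
Hence f_h = C1*exp(4*x) + C2*exp(5*x).

f = C1*exp(4*x) + C2*exp(5*x)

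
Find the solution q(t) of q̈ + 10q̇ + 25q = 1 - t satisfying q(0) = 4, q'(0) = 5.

Characteristic equation r² + 10r + 25 = 0 has discriminant (10)² - 4·(25) = 0, so r = -5 is a repeated root.
Hence q_h = (C1 + C2*t)*exp(-5*t).
For the particular solution try q_p = A0 + A1*t. Substituting and matching coefficients of each power of t gives A0 = 7/125, A1 = -1/25, so q_p = 7/125 - t/25.
General solution: q = 7/125 - t/25 + C1*exp(-5*t) + C2*t*exp(-5*t).
Apply the initial conditions: q(0) = 7/125 + C1 = 4 and q'(0) = -1/25 + C2 - 5*C1 = 5. Solving gives C1 = 493/125, C2 = 619/25.

q = 7/125 - t/25 + 493*exp(-5*t)/125 + 619*t*exp(-5*t)/25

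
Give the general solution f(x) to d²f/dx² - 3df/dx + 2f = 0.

f = C1*exp(2*x) + C2*exp(x)

Characteristic equation r² - 3r + 2 = 0 factors as (r - 2)(r - 1) = 0, so r = 2, 1.
Hence f_h = C1*exp(2*x) + C2*exp(x).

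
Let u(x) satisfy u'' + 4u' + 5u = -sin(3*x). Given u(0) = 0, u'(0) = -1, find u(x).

u = sin(3*x)/40 + 3*cos(3*x)/40 - 49*exp(-2*x)*sin(x)/40 - 3*cos(x)*exp(-2*x)/40

Characteristic equation r² + 4r + 5 = 0 has discriminant (4)² - 4·(5) = -4 < 0, so r = -2 ± i.
Hence u_h = C1*cos(x)*exp(-2*x) + C2*exp(-2*x)*sin(x).
Try u_p = A*cos(3*x) + B*sin(3*x). Substituting and equating the coefficients of cos(3x) and sin(3x) gives A = 3/40, B = 1/40, so u_p = sin(3*x)/40 + 3*cos(3*x)/40.
General solution: u = sin(3*x)/40 + 3*cos(3*x)/40 + C1*cos(x)*exp(-2*x) + C2*exp(-2*x)*sin(x).
Apply the initial conditions: u(0) = 3/40 + C1 = 0 and u'(0) = 3/40 + C2 - 2*C1 = -1. Solving gives C1 = -3/40, C2 = -49/40.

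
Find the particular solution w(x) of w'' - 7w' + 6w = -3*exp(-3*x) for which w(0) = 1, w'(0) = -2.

w = -2*exp(6*x)/3 - exp(-3*x)/12 + 7*exp(x)/4

Characteristic equation r² - 7r + 6 = 0 factors as (r - 1)(r - 6) = 0, so r = 1, 6.
Hence w_h = C1*exp(x) + C2*exp(6*x).
Try w_p = A*exp(-3*x). Substituting into the equation and dividing by exp(-3*x) gives A = -1/12, so w_p = -exp(-3*x)/12.
General solution: w = -exp(-3*x)/12 + C1*exp(x) + C2*exp(6*x).
Apply the initial conditions: w(0) = -1/12 + C1 + C2 = 1 and w'(0) = 1/4 + C1 + 6*C2 = -2. Solving gives C1 = 7/4, C2 = -2/3.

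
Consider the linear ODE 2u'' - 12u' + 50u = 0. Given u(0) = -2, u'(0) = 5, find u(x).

Divide through by 2: u'' - 6u' + 25u = 0.
Characteristic equation r² - 6r + 25 = 0 has discriminant (-6)² - 4·(25) = -64 < 0, so r = 3 ± 4i.
Hence u_h = C1*cos(4*x)*exp(3*x) + C2*exp(3*x)*sin(4*x).
Apply the initial conditions: u(0) = C1 = -2 and u'(0) = 3*C1 + 4*C2 = 5. Solving gives C1 = -2, C2 = 11/4.

u = -2*cos(4*x)*exp(3*x) + 11*exp(3*x)*sin(4*x)/4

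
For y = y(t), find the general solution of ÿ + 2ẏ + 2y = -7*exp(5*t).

Characteristic equation r² + 2r + 2 = 0 has discriminant (2)² - 4·(2) = -4 < 0, so r = -1 ± i.
Hence y_h = C1*cos(t)*exp(-t) + C2*exp(-t)*sin(t).
Try y_p = A*exp(5*t). Substituting into the equation and dividing by exp(5*t) gives A = -7/37, so y_p = -7*exp(5*t)/37.

y = -7*exp(5*t)/37 + C1*cos(t)*exp(-t) + C2*exp(-t)*sin(t)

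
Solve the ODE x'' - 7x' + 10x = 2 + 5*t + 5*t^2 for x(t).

Characteristic equation r² - 7r + 10 = 0 factors as (r - 2)(r - 5) = 0, so r = 2, 5.
Hence x_h = C1*exp(2*t) + C2*exp(5*t).
For the particular solution try x_p = A0 + A1*t + A2*t^2. Substituting and matching coefficients of each power of t gives A0 = 47/50, A1 = 6/5, A2 = 1/2, so x_p = 47/50 + t^2/2 + 6*t/5.

x = 47/50 + t**2/2 + 6*t/5 + C1*exp(2*t) + C2*exp(5*t)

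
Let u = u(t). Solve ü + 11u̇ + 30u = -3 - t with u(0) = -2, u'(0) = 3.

u = -79/900 - 211*exp(-5*t)/25 - t/30 + 235*exp(-6*t)/36

Characteristic equation r² + 11r + 30 = 0 factors as (r + 5)(r + 6) = 0, so r = -5, -6.
Hence u_h = C1*exp(-5*t) + C2*exp(-6*t).
For the particular solution try u_p = A0 + A1*t. Substituting and matching coefficients of each power of t gives A0 = -79/900, A1 = -1/30, so u_p = -79/900 - t/30.
General solution: u = -79/900 - t/30 + C1*exp(-5*t) + C2*exp(-6*t).
Apply the initial conditions: u(0) = -79/900 + C1 + C2 = -2 and u'(0) = -1/30 - 6*C2 - 5*C1 = 3. Solving gives C1 = -211/25, C2 = 235/36.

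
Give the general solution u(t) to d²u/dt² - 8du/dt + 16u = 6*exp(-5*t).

u = 2*exp(-5*t)/27 + C1*exp(4*t) + C2*t*exp(4*t)

Characteristic equation r² - 8r + 16 = 0 has discriminant (-8)² - 4·(16) = 0, so r = 4 is a repeated root.
Hence u_h = (C1 + C2*t)*exp(4*t).
Try u_p = A*exp(-5*t). Substituting into the equation and dividing by exp(-5*t) gives A = 2/27, so u_p = 2*exp(-5*t)/27.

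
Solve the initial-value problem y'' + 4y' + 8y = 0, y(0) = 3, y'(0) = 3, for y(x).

y = 3*cos(2*x)*exp(-2*x) + 9*exp(-2*x)*sin(2*x)/2

Characteristic equation r² + 4r + 8 = 0 has discriminant (4)² - 4·(8) = -16 < 0, so r = -2 ± 2i.
Hence y_h = C1*cos(2*x)*exp(-2*x) + C2*exp(-2*x)*sin(2*x).
Apply the initial conditions: y(0) = C1 = 3 and y'(0) = -2*C1 + 2*C2 = 3. Solving gives C1 = 3, C2 = 9/2.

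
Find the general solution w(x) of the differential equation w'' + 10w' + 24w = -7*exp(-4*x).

w = C1*exp(-4*x) + C2*exp(-6*x) - 7*x*exp(-4*x)/2

Characteristic equation r² + 10r + 24 = 0 factors as (r + 4)(r + 6) = 0, so r = -4, -6.
Hence w_h = C1*exp(-4*x) + C2*exp(-6*x).
Since exp(-4*x) solves the homogeneous equation (r = -4 is a root of multiplicity 1), multiply the trial by x. Try w_p = A*x*exp(-4*x). Substituting into the equation and dividing by exp(-4*x) gives A = -7/2, so w_p = -7*x*exp(-4*x)/2.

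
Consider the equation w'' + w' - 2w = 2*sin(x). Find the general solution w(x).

Characteristic equation r² + r - 2 = 0 factors as (r + 2)(r - 1) = 0, so r = -2, 1.
Hence w_h = C1*exp(-2*x) + C2*exp(x).
Try w_p = A*cos(x) + B*sin(x). Substituting and equating the coefficients of cos(x) and sin(x) gives A = -1/5, B = -3/5, so w_p = -3*sin(x)/5 - cos(x)/5.

w = -3*sin(x)/5 - cos(x)/5 + C1*exp(-2*x) + C2*exp(x)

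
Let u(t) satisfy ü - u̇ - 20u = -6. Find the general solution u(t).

Characteristic equation r² - r - 20 = 0 factors as (r - 5)(r + 4) = 0, so r = 5, -4.
Hence u_h = C1*exp(5*t) + C2*exp(-4*t).
For the particular solution try u_p = A0. Substituting and matching coefficients of each power of t gives A0 = 3/10, so u_p = 3/10.

u = 3/10 + C1*exp(5*t) + C2*exp(-4*t)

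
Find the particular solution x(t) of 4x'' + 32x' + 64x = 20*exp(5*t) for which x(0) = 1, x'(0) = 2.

x = 5*exp(5*t)/81 + 76*exp(-4*t)/81 + 49*t*exp(-4*t)/9

Divide through by 4: x'' + 8x' + 16x = 5*exp(5*t).
Characteristic equation r² + 8r + 16 = 0 has discriminant (8)² - 4·(16) = 0, so r = -4 is a repeated root.
Hence x_h = (C1 + C2*t)*exp(-4*t).
Try x_p = A*exp(5*t). Substituting into the equation and dividing by exp(5*t) gives A = 5/81, so x_p = 5*exp(5*t)/81.
General solution: x = 5*exp(5*t)/81 + C1*exp(-4*t) + C2*t*exp(-4*t).
Apply the initial conditions: x(0) = 5/81 + C1 = 1 and x'(0) = 25/81 + C2 - 4*C1 = 2. Solving gives C1 = 76/81, C2 = 49/9.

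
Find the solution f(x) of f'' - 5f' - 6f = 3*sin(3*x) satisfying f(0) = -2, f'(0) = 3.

f = -159*exp(-x)/70 - sin(3*x)/10 + cos(3*x)/10 + 6*exp(6*x)/35

Characteristic equation r² - 5r - 6 = 0 factors as (r + 1)(r - 6) = 0, so r = -1, 6.
Hence f_h = C1*exp(-x) + C2*exp(6*x).
Try f_p = A*cos(3*x) + B*sin(3*x). Substituting and equating the coefficients of cos(3x) and sin(3x) gives A = 1/10, B = -1/10, so f_p = -sin(3*x)/10 + cos(3*x)/10.
General solution: f = -sin(3*x)/10 + cos(3*x)/10 + C1*exp(-x) + C2*exp(6*x).
Apply the initial conditions: f(0) = 1/10 + C1 + C2 = -2 and f'(0) = -3/10 - C1 + 6*C2 = 3. Solving gives C1 = -159/70, C2 = 6/35.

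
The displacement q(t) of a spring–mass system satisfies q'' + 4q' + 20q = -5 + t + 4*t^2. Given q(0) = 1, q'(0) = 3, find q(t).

q = -33/125 - 3*t/100 + t**2/5 + 158*cos(4*t)*exp(-2*t)/125 + 2779*exp(-2*t)*sin(4*t)/2000

Characteristic equation r² + 4r + 20 = 0 has discriminant (4)² - 4·(20) = -64 < 0, so r = -2 ± 4i.
Hence q_h = C1*cos(4*t)*exp(-2*t) + C2*exp(-2*t)*sin(4*t).
For the particular solution try q_p = A0 + A1*t + A2*t^2. Substituting and matching coefficients of each power of t gives A0 = -33/125, A1 = -3/100, A2 = 1/5, so q_p = -33/125 - 3*t/100 + t^2/5.
General solution: q = -33/125 - 3*t/100 + t^2/5 + C1*cos(4*t)*exp(-2*t) + C2*exp(-2*t)*sin(4*t).
Apply the initial conditions: q(0) = -33/125 + C1 = 1 and q'(0) = -3/100 - 2*C1 + 4*C2 = 3. Solving gives C1 = 158/125, C2 = 2779/2000.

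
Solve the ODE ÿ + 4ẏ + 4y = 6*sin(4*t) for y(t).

Characteristic equation r² + 4r + 4 = 0 has discriminant (4)² - 4·(4) = 0, so r = -2 is a repeated root.
Hence y_h = (C1 + C2*t)*exp(-2*t).
Try y_p = A*cos(4*t) + B*sin(4*t). Substituting and equating the coefficients of cos(4t) and sin(4t) gives A = -6/25, B = -9/50, so y_p = -9*sin(4*t)/50 - 6*cos(4*t)/25.

y = -9*sin(4*t)/50 - 6*cos(4*t)/25 + C1*exp(-2*t) + C2*t*exp(-2*t)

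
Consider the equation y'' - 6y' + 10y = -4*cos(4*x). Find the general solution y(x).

Characteristic equation r² - 6r + 10 = 0 has discriminant (-6)² - 4·(10) = -4 < 0, so r = 3 ± i.
Hence y_h = C1*cos(x)*exp(3*x) + C2*exp(3*x)*sin(x).
Try y_p = A*cos(4*x) + B*sin(4*x). Substituting and equating the coefficients of cos(4x) and sin(4x) gives A = 2/51, B = 8/51, so y_p = 2*cos(4*x)/51 + 8*sin(4*x)/51.

y = 2*cos(4*x)/51 + 8*sin(4*x)/51 + C1*cos(x)*exp(3*x) + C2*exp(3*x)*sin(x)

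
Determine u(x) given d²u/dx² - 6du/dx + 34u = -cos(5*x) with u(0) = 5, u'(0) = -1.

Characteristic equation r² - 6r + 34 = 0 has discriminant (-6)² - 4·(34) = -100 < 0, so r = 3 ± 5i.
Hence u_h = C1*cos(5*x)*exp(3*x) + C2*exp(3*x)*sin(5*x).
Try u_p = A*cos(5*x) + B*sin(5*x). Substituting and equating the coefficients of cos(5x) and sin(5x) gives A = -1/109, B = 10/327, so u_p = -cos(5*x)/109 + 10*sin(5*x)/327.
General solution: u = -cos(5*x)/109 + 10*sin(5*x)/327 + C1*cos(5*x)*exp(3*x) + C2*exp(3*x)*sin(5*x).
Apply the initial conditions: u(0) = -1/109 + C1 = 5 and u'(0) = 50/327 + 3*C1 + 5*C2 = -1. Solving gives C1 = 546/109, C2 = -5291/1635.

u = -cos(5*x)/109 + 10*sin(5*x)/327 - 5291*exp(3*x)*sin(5*x)/1635 + 546*cos(5*x)*exp(3*x)/109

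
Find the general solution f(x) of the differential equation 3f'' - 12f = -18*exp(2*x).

Divide through by 3: f'' - 4f = -6*exp(2*x).
Characteristic equation r² - 4 = 0 factors as (r - 2)(r + 2) = 0, so r = 2, -2.
Hence f_h = C1*exp(2*x) + C2*exp(-2*x).
Since exp(2*x) solves the homogeneous equation (r = 2 is a root of multiplicity 1), multiply the trial by x. Try f_p = A*x*exp(2*x). Substituting into the equation and dividing by exp(2*x) gives A = -3/2, so f_p = -3*x*exp(2*x)/2.

f = C1*exp(2*x) + C2*exp(-2*x) - 3*x*exp(2*x)/2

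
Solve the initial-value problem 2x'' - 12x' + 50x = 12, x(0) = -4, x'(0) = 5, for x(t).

x = 6/25 - 106*cos(4*t)*exp(3*t)/25 + 443*exp(3*t)*sin(4*t)/100

Divide through by 2: x'' - 6x' + 25x = 6.
Characteristic equation r² - 6r + 25 = 0 has discriminant (-6)² - 4·(25) = -64 < 0, so r = 3 ± 4i.
Hence x_h = C1*cos(4*t)*exp(3*t) + C2*exp(3*t)*sin(4*t).
For the particular solution try x_p = A0. Substituting and matching coefficients of each power of t gives A0 = 6/25, so x_p = 6/25.
General solution: x = 6/25 + C1*cos(4*t)*exp(3*t) + C2*exp(3*t)*sin(4*t).
Apply the initial conditions: x(0) = 6/25 + C1 = -4 and x'(0) = 3*C1 + 4*C2 = 5. Solving gives C1 = -106/25, C2 = 443/100.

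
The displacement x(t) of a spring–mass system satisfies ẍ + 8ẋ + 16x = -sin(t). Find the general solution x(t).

Characteristic equation r² + 8r + 16 = 0 has discriminant (8)² - 4·(16) = 0, so r = -4 is a repeated root.
Hence x_h = (C1 + C2*t)*exp(-4*t).
Try x_p = A*cos(t) + B*sin(t). Substituting and equating the coefficients of cos(t) and sin(t) gives A = 8/289, B = -15/289, so x_p = -15*sin(t)/289 + 8*cos(t)/289.

x = -15*sin(t)/289 + 8*cos(t)/289 + C1*exp(-4*t) + C2*t*exp(-4*t)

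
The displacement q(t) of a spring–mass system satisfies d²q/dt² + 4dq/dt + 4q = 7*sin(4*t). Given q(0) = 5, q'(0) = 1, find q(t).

q = -21*sin(4*t)/100 - 7*cos(4*t)/25 + 132*exp(-2*t)/25 + 62*t*exp(-2*t)/5

Characteristic equation r² + 4r + 4 = 0 has discriminant (4)² - 4·(4) = 0, so r = -2 is a repeated root.
Hence q_h = (C1 + C2*t)*exp(-2*t).
Try q_p = A*cos(4*t) + B*sin(4*t). Substituting and equating the coefficients of cos(4t) and sin(4t) gives A = -7/25, B = -21/100, so q_p = -21*sin(4*t)/100 - 7*cos(4*t)/25.
General solution: q = -21*sin(4*t)/100 - 7*cos(4*t)/25 + C1*exp(-2*t) + C2*t*exp(-2*t).
Apply the initial conditions: q(0) = -7/25 + C1 = 5 and q'(0) = -21/25 + C2 - 2*C1 = 1. Solving gives C1 = 132/25, C2 = 62/5.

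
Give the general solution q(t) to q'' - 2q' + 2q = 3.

q = 3/2 + C1*cos(t)*exp(t) + C2*exp(t)*sin(t)

Characteristic equation r² - 2r + 2 = 0 has discriminant (-2)² - 4·(2) = -4 < 0, so r = 1 ± i.
Hence q_h = C1*cos(t)*exp(t) + C2*exp(t)*sin(t).
For the particular solution try q_p = A0. Substituting and matching coefficients of each power of t gives A0 = 3/2, so q_p = 3/2.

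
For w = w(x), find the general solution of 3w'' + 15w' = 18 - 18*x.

Divide through by 3: w'' + 5w' = 6 - 6*x.
Characteristic equation r² + 5r = 0 factors as (r + 5)r = 0, so r = -5, 0.
Hence w_h = C1*exp(-5*x) + C2.
Since 0 is a characteristic root (multiplicity 1), multiply the polynomial trial by x: try w_p = x*(A0 + A1*x). Substituting and matching coefficients of each power of x gives A0 = 36/25, A1 = -3/5, so w_p = -3*x^2/5 + 36*x/25.

w = C2 - 3*x**2/5 + 36*x/25 + C1*exp(-5*x)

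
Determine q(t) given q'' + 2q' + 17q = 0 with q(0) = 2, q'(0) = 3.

q = 2*cos(4*t)*exp(-t) + 5*exp(-t)*sin(4*t)/4

Characteristic equation r² + 2r + 17 = 0 has discriminant (2)² - 4·(17) = -64 < 0, so r = -1 ± 4i.
Hence q_h = C1*cos(4*t)*exp(-t) + C2*exp(-t)*sin(4*t).
Apply the initial conditions: q(0) = C1 = 2 and q'(0) = -C1 + 4*C2 = 3. Solving gives C1 = 2, C2 = 5/4.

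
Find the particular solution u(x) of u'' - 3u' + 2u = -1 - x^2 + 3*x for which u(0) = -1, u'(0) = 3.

Characteristic equation r² - 3r + 2 = 0 factors as (r - 2)(r - 1) = 0, so r = 2, 1.
Hence u_h = C1*exp(2*x) + C2*exp(x).
For the particular solution try u_p = A0 + A1*x + A2*x^2. Substituting and matching coefficients of each power of x gives A0 = 0, A1 = 0, A2 = -1/2, so u_p = -x^2/2.
General solution: u = -x^2/2 + C1*exp(2*x) + C2*exp(x).
Apply the initial conditions: u(0) = C1 + C2 = -1 and u'(0) = C2 + 2*C1 = 3. Solving gives C1 = 4, C2 = -5.

u = -5*exp(x) + 4*exp(2*x) - x**2/2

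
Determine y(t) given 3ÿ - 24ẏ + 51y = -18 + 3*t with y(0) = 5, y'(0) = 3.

y = -94/289 + t/17 - 5306*exp(4*t)*sin(t)/289 + 1539*cos(t)*exp(4*t)/289

Divide through by 3: y'' - 8y' + 17y = -6 + t.
Characteristic equation r² - 8r + 17 = 0 has discriminant (-8)² - 4·(17) = -4 < 0, so r = 4 ± i.
Hence y_h = C1*cos(t)*exp(4*t) + C2*exp(4*t)*sin(t).
For the particular solution try y_p = A0 + A1*t. Substituting and matching coefficients of each power of t gives A0 = -94/289, A1 = 1/17, so y_p = -94/289 + t/17.
General solution: y = -94/289 + t/17 + C1*cos(t)*exp(4*t) + C2*exp(4*t)*sin(t).
Apply the initial conditions: y(0) = -94/289 + C1 = 5 and y'(0) = 1/17 + C2 + 4*C1 = 3. Solving gives C1 = 1539/289, C2 = -5306/289.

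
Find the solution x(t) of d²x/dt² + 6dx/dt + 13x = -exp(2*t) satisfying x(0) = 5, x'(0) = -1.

Characteristic equation r² + 6r + 13 = 0 has discriminant (6)² - 4·(13) = -16 < 0, so r = -3 ± 2i.
Hence x_h = C1*cos(2*t)*exp(-3*t) + C2*exp(-3*t)*sin(2*t).
Try x_p = A*exp(2*t). Substituting into the equation and dividing by exp(2*t) gives A = -1/29, so x_p = -exp(2*t)/29.
General solution: x = -exp(2*t)/29 + C1*cos(2*t)*exp(-3*t) + C2*exp(-3*t)*sin(2*t).
Apply the initial conditions: x(0) = -1/29 + C1 = 5 and x'(0) = -2/29 - 3*C1 + 2*C2 = -1. Solving gives C1 = 146/29, C2 = 411/58.

x = -exp(2*t)/29 + 146*cos(2*t)*exp(-3*t)/29 + 411*exp(-3*t)*sin(2*t)/58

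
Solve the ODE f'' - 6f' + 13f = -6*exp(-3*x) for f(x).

Characteristic equation r² - 6r + 13 = 0 has discriminant (-6)² - 4·(13) = -16 < 0, so r = 3 ± 2i.
Hence f_h = C1*cos(2*x)*exp(3*x) + C2*exp(3*x)*sin(2*x).
Try f_p = A*exp(-3*x). Substituting into the equation and dividing by exp(-3*x) gives A = -3/20, so f_p = -3*exp(-3*x)/20.

f = -3*exp(-3*x)/20 + C1*cos(2*x)*exp(3*x) + C2*exp(3*x)*sin(2*x)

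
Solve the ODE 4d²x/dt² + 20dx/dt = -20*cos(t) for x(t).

Divide through by 4: x'' + 5x' = -5*cos(t).
Characteristic equation r² + 5r = 0 factors as (r + 5)r = 0, so r = -5, 0.
Hence x_h = C1*exp(-5*t) + C2.
Try x_p = A*cos(t) + B*sin(t). Substituting and equating the coefficients of cos(t) and sin(t) gives A = 5/26, B = -25/26, so x_p = -25*sin(t)/26 + 5*cos(t)/26.

x = C2 - 25*sin(t)/26 + 5*cos(t)/26 + C1*exp(-5*t)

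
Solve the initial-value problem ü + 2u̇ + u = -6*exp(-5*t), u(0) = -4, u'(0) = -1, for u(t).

u = -29*exp(-t)/8 - 3*exp(-5*t)/8 - 13*t*exp(-t)/2

Characteristic equation r² + 2r + 1 = 0 has discriminant (2)² - 4·(1) = 0, so r = -1 is a repeated root.
Hence u_h = (C1 + C2*t)*exp(-t).
Try u_p = A*exp(-5*t). Substituting into the equation and dividing by exp(-5*t) gives A = -3/8, so u_p = -3*exp(-5*t)/8.
General solution: u = -3*exp(-5*t)/8 + C1*exp(-t) + C2*t*exp(-t).
Apply the initial conditions: u(0) = -3/8 + C1 = -4 and u'(0) = 15/8 + C2 - C1 = -1. Solving gives C1 = -29/8, C2 = -13/2.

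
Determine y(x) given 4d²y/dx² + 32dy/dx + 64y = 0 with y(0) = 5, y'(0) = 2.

Divide through by 4: y'' + 8y' + 16y = 0.
Characteristic equation r² + 8r + 16 = 0 has discriminant (8)² - 4·(16) = 0, so r = -4 is a repeated root.
Hence y_h = (C1 + C2*x)*exp(-4*x).
Apply the initial conditions: y(0) = C1 = 5 and y'(0) = C2 - 4*C1 = 2. Solving gives C1 = 5, C2 = 22.

y = 5*exp(-4*x) + 22*x*exp(-4*x)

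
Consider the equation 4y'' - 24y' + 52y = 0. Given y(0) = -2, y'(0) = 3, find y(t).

Divide through by 4: y'' - 6y' + 13y = 0.
Characteristic equation r² - 6r + 13 = 0 has discriminant (-6)² - 4·(13) = -16 < 0, so r = 3 ± 2i.
Hence y_h = C1*cos(2*t)*exp(3*t) + C2*exp(3*t)*sin(2*t).
Apply the initial conditions: y(0) = C1 = -2 and y'(0) = 2*C2 + 3*C1 = 3. Solving gives C1 = -2, C2 = 9/2.

y = -2*cos(2*t)*exp(3*t) + 9*exp(3*t)*sin(2*t)/2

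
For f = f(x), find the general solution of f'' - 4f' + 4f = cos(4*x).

f = -3*cos(4*x)/100 - sin(4*x)/25 + C1*exp(2*x) + C2*x*exp(2*x)

Characteristic equation r² - 4r + 4 = 0 has discriminant (-4)² - 4·(4) = 0, so r = 2 is a repeated root.
Hence f_h = (C1 + C2*x)*exp(2*x).
Try f_p = A*cos(4*x) + B*sin(4*x). Substituting and equating the coefficients of cos(4x) and sin(4x) gives A = -3/100, B = -1/25, so f_p = -3*cos(4*x)/100 - sin(4*x)/25.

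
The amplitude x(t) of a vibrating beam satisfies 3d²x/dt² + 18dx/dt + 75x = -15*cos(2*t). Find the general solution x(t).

Divide through by 3: x'' + 6x' + 25x = -5*cos(2*t).
Characteristic equation r² + 6r + 25 = 0 has discriminant (6)² - 4·(25) = -64 < 0, so r = -3 ± 4i.
Hence x_h = C1*cos(4*t)*exp(-3*t) + C2*exp(-3*t)*sin(4*t).
Try x_p = A*cos(2*t) + B*sin(2*t). Substituting and equating the coefficients of cos(2t) and sin(2t) gives A = -7/39, B = -4/39, so x_p = -7*cos(2*t)/39 - 4*sin(2*t)/39.

x = -7*cos(2*t)/39 - 4*sin(2*t)/39 + C1*cos(4*t)*exp(-3*t) + C2*exp(-3*t)*sin(4*t)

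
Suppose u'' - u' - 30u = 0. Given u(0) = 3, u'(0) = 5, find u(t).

u = 13*exp(-5*t)/11 + 20*exp(6*t)/11

Characteristic equation r² - r - 30 = 0 factors as (r - 6)(r + 5) = 0, so r = 6, -5.
Hence u_h = C1*exp(6*t) + C2*exp(-5*t).
Apply the initial conditions: u(0) = C1 + C2 = 3 and u'(0) = -5*C2 + 6*C1 = 5. Solving gives C1 = 20/11, C2 = 13/11.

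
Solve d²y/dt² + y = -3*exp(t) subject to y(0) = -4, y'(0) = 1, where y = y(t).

Characteristic equation r² + 1 = 0 has discriminant (0)² - 4·(1) = -4 < 0, so r = ± i.
Hence y_h = C1*cos(t) + C2*sin(t).
Try y_p = A*exp(t). Substituting into the equation and dividing by exp(t) gives A = -3/2, so y_p = -3*exp(t)/2.
General solution: y = -3*exp(t)/2 + C1*cos(t) + C2*sin(t).
Apply the initial conditions: y(0) = -3/2 + C1 = -4 and y'(0) = -3/2 + C2 = 1. Solving gives C1 = -5/2, C2 = 5/2.

y = -5*cos(t)/2 - 3*exp(t)/2 + 5*sin(t)/2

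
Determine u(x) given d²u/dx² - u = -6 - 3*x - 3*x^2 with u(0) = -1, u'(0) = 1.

Characteristic equation r² - 1 = 0 factors as (r - 1)(r + 1) = 0, so r = 1, -1.
Hence u_h = C1*exp(x) + C2*exp(-x).
For the particular solution try u_p = A0 + A1*x + A2*x^2. Substituting and matching coefficients of each power of x gives A0 = 12, A1 = 3, A2 = 3, so u_p = 12 + 3*x + 3*x^2.
General solution: u = 12 + 3*x + 3*x^2 + C1*exp(x) + C2*exp(-x).
Apply the initial conditions: u(0) = 12 + C1 + C2 = -1 and u'(0) = 3 + C1 - C2 = 1. Solving gives C1 = -15/2, C2 = -11/2.

u = 12 + 3*x + 3*x**2 - 15*exp(x)/2 - 11*exp(-x)/2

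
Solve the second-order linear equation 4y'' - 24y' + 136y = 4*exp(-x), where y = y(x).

y = exp(-x)/41 + C1*cos(5*x)*exp(3*x) + C2*exp(3*x)*sin(5*x)

Divide through by 4: y'' - 6y' + 34y = exp(-x).
Characteristic equation r² - 6r + 34 = 0 has discriminant (-6)² - 4·(34) = -100 < 0, so r = 3 ± 5i.
Hence y_h = C1*cos(5*x)*exp(3*x) + C2*exp(3*x)*sin(5*x).
Try y_p = A*exp(-x). Substituting into the equation and dividing by exp(-x) gives A = 1/41, so y_p = exp(-x)/41.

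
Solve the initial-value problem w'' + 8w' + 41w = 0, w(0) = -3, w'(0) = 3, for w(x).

Characteristic equation r² + 8r + 41 = 0 has discriminant (8)² - 4·(41) = -100 < 0, so r = -4 ± 5i.
Hence w_h = C1*cos(5*x)*exp(-4*x) + C2*exp(-4*x)*sin(5*x).
Apply the initial conditions: w(0) = C1 = -3 and w'(0) = -4*C1 + 5*C2 = 3. Solving gives C1 = -3, C2 = -9/5.

w = -3*cos(5*x)*exp(-4*x) - 9*exp(-4*x)*sin(5*x)/5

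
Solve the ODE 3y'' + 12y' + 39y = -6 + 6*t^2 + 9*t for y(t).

y = -482/2197 + 2*t**2/13 + 23*t/169 + C1*cos(3*t)*exp(-2*t) + C2*exp(-2*t)*sin(3*t)

Divide through by 3: y'' + 4y' + 13y = -2 + 2*t^2 + 3*t.
Characteristic equation r² + 4r + 13 = 0 has discriminant (4)² - 4·(13) = -36 < 0, so r = -2 ± 3i.
Hence y_h = C1*cos(3*t)*exp(-2*t) + C2*exp(-2*t)*sin(3*t).
For the particular solution try y_p = A0 + A1*t + A2*t^2. Substituting and matching coefficients of each power of t gives A0 = -482/2197, A1 = 23/169, A2 = 2/13, so y_p = -482/2197 + 2*t^2/13 + 23*t/169.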